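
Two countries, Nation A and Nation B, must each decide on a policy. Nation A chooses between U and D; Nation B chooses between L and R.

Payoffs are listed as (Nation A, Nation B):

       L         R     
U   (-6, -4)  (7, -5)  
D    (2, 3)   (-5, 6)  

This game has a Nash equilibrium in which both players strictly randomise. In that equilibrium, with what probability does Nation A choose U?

3/4

Let r be the probability that Nation A plays U. In a completely mixed equilibrium, Nation B must be indifferent between L and R.
Nation B's expected payoff from L is −4r + 3(1−r); from R it is −5r + 6(1−r).
Setting these equal: −7r + 3 = −11r + 6, so r = 3/4.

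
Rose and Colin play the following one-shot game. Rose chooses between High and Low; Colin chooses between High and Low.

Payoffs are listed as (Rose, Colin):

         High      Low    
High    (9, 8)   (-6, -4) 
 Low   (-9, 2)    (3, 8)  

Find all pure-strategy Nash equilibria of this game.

(High, High): Rose gets 9 ≥ -9 from Low, and Colin gets 8 ≥ -4 from Low — Nash equilibrium.
(High, Low): Rose prefers Low (3 > -6); Colin prefers High (8 > -4) — not an equilibrium.
(Low, High): Rose prefers High (9 > -9); Colin prefers Low (8 > 2) — not an equilibrium.
(Low, Low): Rose gets 3 ≥ -6 from High, and Colin gets 8 ≥ 2 from High — Nash equilibrium.

(High, High) and (Low, Low)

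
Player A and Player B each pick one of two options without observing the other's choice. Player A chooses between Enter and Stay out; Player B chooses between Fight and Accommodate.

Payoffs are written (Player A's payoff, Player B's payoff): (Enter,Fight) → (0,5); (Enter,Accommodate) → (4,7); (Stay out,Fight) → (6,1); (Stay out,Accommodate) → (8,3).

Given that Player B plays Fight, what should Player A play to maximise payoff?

Against Fight, Player A earns 0 from Enter and 6 from Stay out.
So Stay out is the best response.

Stay out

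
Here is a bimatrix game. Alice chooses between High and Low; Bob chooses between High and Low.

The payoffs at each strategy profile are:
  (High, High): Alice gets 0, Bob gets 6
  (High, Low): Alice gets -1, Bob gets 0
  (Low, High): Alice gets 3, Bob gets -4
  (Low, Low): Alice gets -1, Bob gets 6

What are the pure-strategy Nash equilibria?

(Low, Low)

(High, High): Alice prefers Low (3 > 0) — not an equilibrium.
(High, Low): Bob prefers High (6 > 0) — not an equilibrium.
(Low, High): Bob prefers Low (6 > -4) — not an equilibrium.
(Low, Low): Alice gets -1 ≥ -1 from High, and Bob gets 6 ≥ -4 from High — Nash equilibrium.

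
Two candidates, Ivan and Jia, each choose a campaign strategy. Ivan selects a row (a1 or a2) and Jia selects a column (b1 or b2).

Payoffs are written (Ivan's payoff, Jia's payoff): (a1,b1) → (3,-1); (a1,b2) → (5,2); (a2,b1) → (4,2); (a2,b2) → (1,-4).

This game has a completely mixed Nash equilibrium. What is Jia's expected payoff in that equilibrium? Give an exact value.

First find p, the probability Ivan plays a1, from Jia's indifference between b1 and b2: −p + 2(1−p) = 2p − 4(1−p), giving p = 2/3.
Since Jia is indifferent in equilibrium, Jia's expected payoff equals the payoff from either column against (2/3, 1/3). Using b1: −(2/3) + 2(1/3) = 0.

0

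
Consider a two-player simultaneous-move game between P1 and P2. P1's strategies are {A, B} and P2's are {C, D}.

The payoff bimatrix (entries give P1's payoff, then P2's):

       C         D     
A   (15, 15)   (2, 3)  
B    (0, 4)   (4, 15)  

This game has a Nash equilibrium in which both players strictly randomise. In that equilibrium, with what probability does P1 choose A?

Let p be the probability that P1 plays A. In a completely mixed equilibrium, P2 must be indifferent between C and D.
P2's expected payoff from C is 15p + 4(1−p); from D it is 3p + 15(1−p).
Setting these equal: 11p + 4 = −12p + 15, so p = 11/23.

11/23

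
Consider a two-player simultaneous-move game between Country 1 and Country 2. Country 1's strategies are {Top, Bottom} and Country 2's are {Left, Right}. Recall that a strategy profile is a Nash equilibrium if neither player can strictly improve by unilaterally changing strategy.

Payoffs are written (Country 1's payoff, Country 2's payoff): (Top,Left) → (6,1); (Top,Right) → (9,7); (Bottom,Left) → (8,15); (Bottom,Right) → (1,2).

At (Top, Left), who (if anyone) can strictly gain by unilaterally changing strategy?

Both

Country 1 at (Top, Left) earns 6; deviating to Bottom yields 8 — a strict improvement.
Country 2 earns 1; deviating to Right yields 7 — a strict improvement.
Both Country 1 and Country 2 have strictly profitable deviations.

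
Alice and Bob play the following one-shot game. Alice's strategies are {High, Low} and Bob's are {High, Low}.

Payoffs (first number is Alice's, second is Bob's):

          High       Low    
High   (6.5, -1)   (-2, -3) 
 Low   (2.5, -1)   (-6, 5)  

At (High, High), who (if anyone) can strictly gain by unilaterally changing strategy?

Alice at (High, High) earns 6.5; deviating to Low yields 2.5 — not better.
Bob earns -1; deviating to Low yields -3 — not better.
Neither player can strictly improve; the profile is a Nash equilibrium.

Neither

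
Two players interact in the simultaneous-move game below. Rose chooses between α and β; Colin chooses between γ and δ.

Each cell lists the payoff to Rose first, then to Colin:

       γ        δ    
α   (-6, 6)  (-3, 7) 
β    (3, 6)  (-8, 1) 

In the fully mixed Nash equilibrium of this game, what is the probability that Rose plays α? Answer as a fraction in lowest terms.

Let r be the probability that Rose plays α. In a completely mixed equilibrium, Colin must be indifferent between γ and δ.
Colin's expected payoff from γ is 6r + 6(1−r); from δ it is 7r + (1−r).
Setting these equal: 6 = 6r + 1, so r = 5/6.

5/6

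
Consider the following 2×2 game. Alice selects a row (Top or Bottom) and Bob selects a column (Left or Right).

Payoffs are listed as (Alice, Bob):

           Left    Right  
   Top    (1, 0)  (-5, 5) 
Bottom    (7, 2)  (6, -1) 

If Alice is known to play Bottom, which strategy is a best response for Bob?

Left

Against Bottom, Bob earns 2 from Left and -1 from Right.
So Left is the best response.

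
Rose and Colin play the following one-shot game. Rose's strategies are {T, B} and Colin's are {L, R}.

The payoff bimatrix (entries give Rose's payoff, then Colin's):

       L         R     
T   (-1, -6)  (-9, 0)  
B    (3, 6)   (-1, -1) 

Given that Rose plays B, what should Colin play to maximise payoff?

Against B, Colin earns 6 from L and -1 from R.
So L is the best response.

L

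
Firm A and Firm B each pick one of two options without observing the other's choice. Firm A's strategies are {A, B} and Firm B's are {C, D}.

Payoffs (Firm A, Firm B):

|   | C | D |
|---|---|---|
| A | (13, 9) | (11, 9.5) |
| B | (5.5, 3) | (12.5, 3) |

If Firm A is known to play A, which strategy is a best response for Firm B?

Against A, Firm B earns 9 from C and 9.5 from D.
So D is the best response.

D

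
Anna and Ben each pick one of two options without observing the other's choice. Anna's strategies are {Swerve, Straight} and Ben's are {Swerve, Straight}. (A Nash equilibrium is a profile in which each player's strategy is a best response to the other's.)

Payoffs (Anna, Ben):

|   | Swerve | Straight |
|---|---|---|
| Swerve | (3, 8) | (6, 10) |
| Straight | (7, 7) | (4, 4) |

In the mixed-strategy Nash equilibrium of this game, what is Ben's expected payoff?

First find p, the probability Anna plays Swerve, from Ben's indifference between Swerve and Straight: 8p + 7(1−p) = 10p + 4(1−p), giving p = 3/5.
Since Ben is indifferent in equilibrium, Ben's expected payoff equals the payoff from either column against (3/5, 2/5). Using Swerve: 8(3/5) + 7(2/5) = 38/5.

38/5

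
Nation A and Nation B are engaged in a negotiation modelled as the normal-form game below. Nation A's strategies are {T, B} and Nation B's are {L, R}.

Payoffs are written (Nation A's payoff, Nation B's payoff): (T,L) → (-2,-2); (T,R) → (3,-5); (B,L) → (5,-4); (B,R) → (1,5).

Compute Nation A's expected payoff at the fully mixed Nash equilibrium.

17/9

First find y, the probability Nation B plays L, from Nation A's indifference between T and B: −2y + 3(1−y) = 5y + (1−y), giving y = 2/9.
Since Nation A is indifferent in equilibrium, Nation A's expected payoff equals the payoff from either row against (2/9, 7/9). Using T: −2(2/9) + 3(7/9) = 17/9.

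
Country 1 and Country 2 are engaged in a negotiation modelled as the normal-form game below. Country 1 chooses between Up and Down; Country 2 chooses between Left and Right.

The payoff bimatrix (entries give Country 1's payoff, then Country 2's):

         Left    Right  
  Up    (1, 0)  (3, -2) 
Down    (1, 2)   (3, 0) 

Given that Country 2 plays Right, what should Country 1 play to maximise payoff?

Against Right, Country 1 earns 3 from Up and 3 from Down.
So either strategy is a best response.

either — both Up and Down are best responses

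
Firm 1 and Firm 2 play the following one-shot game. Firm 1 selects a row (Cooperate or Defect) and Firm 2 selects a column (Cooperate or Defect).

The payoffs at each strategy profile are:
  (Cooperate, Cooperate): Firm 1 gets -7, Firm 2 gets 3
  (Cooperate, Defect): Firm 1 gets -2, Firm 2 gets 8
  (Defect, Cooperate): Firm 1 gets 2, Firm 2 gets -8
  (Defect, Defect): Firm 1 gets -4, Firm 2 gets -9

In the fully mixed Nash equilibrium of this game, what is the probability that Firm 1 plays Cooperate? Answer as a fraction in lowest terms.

Let r be the probability that Firm 1 plays Cooperate. In a completely mixed equilibrium, Firm 2 must be indifferent between Cooperate and Defect.
Firm 2's expected payoff from Cooperate is 3r − 8(1−r); from Defect it is 8r − 9(1−r).
Setting these equal: 11r − 8 = 17r − 9, so r = 1/6.

1/6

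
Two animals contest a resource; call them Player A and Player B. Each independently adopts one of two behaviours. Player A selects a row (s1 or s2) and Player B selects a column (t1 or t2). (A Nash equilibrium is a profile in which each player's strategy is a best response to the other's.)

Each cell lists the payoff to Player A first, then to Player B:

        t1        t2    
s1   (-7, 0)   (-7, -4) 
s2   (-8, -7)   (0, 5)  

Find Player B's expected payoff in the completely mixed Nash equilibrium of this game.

First find x, the probability Player A plays s1, from Player B's indifference between t1 and t2: −7(1−x) = −4x + 5(1−x), giving x = 3/4.
Since Player B is indifferent in equilibrium, Player B's expected payoff equals the payoff from either column against (3/4, 1/4). Using t1: −7(1/4) = -7/4.

-7/4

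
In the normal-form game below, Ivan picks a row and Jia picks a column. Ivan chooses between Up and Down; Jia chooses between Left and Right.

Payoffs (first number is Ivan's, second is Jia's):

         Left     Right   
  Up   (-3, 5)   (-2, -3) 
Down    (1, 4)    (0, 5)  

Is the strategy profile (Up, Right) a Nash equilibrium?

No

At (Up, Right), Ivan earns -2; switching to Down would give 0, so Ivan would deviate.
Jia earns -3; switching to Left would give 5, so Jia would deviate.
Since at least one player can profitably deviate, this is not a Nash equilibrium.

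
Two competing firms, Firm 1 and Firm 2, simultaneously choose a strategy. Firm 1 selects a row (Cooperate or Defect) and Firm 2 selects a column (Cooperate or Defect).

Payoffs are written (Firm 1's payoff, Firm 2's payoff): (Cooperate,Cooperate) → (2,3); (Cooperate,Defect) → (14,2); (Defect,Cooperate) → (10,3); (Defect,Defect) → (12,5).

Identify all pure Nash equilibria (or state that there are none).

none

(Cooperate, Cooperate): Firm 1 prefers Defect (10 > 2) — not an equilibrium.
(Cooperate, Defect): Firm 2 prefers Cooperate (3 > 2) — not an equilibrium.
(Defect, Cooperate): Firm 2 prefers Defect (5 > 3) — not an equilibrium.
(Defect, Defect): Firm 1 prefers Cooperate (14 > 12) — not an equilibrium.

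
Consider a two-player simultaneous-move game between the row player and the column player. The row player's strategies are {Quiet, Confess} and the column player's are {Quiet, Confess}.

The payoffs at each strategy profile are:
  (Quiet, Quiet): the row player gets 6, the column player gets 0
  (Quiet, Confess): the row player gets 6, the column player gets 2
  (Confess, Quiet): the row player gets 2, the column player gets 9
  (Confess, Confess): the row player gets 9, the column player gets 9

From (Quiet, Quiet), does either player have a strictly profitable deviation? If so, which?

The column player

The row player at (Quiet, Quiet) earns 6; deviating to Confess yields 2 — not better.
The column player earns 0; deviating to Confess yields 2 — a strict improvement.
Only the column player has a strictly profitable deviation.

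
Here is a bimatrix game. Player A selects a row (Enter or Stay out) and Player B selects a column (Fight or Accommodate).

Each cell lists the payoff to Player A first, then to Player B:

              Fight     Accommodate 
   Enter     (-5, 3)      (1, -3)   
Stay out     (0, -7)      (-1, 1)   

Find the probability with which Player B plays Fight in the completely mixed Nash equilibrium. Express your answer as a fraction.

Let y be the probability that Player B plays Fight. In a completely mixed equilibrium, Player A must be indifferent between Enter and Stay out.
Player A's expected payoff from Enter is −5y + (1−y); from Stay out it is −(1−y).
Setting these equal: −6y + 1 = y − 1, so y = 2/7.

2/7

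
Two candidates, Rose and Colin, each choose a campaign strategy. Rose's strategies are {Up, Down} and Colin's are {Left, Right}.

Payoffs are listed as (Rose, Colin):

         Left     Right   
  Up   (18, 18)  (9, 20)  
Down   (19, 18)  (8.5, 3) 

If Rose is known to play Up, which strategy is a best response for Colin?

Against Up, Colin earns 18 from Left and 20 from Right.
So Right is the best response.

Right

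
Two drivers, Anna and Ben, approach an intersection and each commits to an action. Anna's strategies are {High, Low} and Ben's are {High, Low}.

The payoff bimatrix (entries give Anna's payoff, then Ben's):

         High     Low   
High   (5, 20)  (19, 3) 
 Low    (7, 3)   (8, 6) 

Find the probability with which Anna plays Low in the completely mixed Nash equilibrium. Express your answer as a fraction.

17/20

Let x be the probability that Anna plays High. In a completely mixed equilibrium, Ben must be indifferent between High and Low.
Ben's expected payoff from High is 20x + 3(1−x); from Low it is 3x + 6(1−x).
Setting these equal: 17x + 3 = −3x + 6, so x = 3/20.
Therefore Anna plays Low with probability 1 − 3/20 = 17/20.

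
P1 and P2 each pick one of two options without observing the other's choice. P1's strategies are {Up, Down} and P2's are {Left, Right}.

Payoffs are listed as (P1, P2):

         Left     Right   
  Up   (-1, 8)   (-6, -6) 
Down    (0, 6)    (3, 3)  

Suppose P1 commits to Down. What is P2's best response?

Against Down, P2 earns 6 from Left and 3 from Right.
So Left is the best response.

Left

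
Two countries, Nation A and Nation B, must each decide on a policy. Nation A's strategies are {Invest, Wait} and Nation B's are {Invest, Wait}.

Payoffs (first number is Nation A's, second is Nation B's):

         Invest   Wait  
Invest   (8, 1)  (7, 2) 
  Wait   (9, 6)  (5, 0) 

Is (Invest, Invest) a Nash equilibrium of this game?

At (Invest, Invest), Nation A earns 8; switching to Wait would give 9, so Nation A would deviate.
Nation B earns 1; switching to Wait would give 2, so Nation B would deviate.
Since at least one player can profitably deviate, this is not a Nash equilibrium.

No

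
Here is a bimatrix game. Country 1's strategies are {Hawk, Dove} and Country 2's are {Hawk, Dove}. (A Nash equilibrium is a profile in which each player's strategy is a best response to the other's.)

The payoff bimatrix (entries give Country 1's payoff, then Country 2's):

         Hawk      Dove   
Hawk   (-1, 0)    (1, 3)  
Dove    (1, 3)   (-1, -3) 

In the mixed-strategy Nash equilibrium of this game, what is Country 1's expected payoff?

First find q, the probability Country 2 plays Hawk, from Country 1's indifference between Hawk and Dove: −q + (1−q) = q − (1−q), giving q = 1/2.
Since Country 1 is indifferent in equilibrium, Country 1's expected payoff equals the payoff from either row against (1/2, 1/2). Using Hawk: −(1/2) + (1/2) = 0.

0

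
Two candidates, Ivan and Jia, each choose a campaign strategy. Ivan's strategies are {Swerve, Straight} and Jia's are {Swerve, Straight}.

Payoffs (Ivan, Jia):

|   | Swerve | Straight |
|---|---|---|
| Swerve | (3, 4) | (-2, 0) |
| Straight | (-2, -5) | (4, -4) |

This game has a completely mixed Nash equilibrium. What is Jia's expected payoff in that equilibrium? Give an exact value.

First find x, the probability Ivan plays Swerve, from Jia's indifference between Swerve and Straight: 4x − 5(1−x) = −4(1−x), giving x = 1/5.
Since Jia is indifferent in equilibrium, Jia's expected payoff equals the payoff from either column against (1/5, 4/5). Using Swerve: 4(1/5) − 5(4/5) = -16/5.

-16/5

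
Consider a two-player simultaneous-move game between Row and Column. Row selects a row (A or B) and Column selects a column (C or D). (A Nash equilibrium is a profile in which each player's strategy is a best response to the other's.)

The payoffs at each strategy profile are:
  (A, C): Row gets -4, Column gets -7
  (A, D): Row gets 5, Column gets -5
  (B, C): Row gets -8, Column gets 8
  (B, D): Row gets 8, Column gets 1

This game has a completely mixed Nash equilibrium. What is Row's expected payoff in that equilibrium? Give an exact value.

8/7

First find y, the probability Column plays C, from Row's indifference between A and B: −4y + 5(1−y) = −8y + 8(1−y), giving y = 3/7.
Since Row is indifferent in equilibrium, Row's expected payoff equals the payoff from either row against (3/7, 4/7). Using A: −4(3/7) + 5(4/7) = 8/7.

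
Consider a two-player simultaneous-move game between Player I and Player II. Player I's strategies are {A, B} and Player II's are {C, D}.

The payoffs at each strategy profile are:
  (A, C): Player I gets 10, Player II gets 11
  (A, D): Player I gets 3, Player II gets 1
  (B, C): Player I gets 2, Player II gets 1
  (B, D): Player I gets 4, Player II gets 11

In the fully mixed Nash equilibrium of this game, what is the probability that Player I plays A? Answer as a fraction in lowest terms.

Let x be the probability that Player I plays A. In a completely mixed equilibrium, Player II must be indifferent between C and D.
Player II's expected payoff from C is 11x + (1−x); from D it is x + 11(1−x).
Setting these equal: 10x + 1 = −10x + 11, so x = 1/2.

1/2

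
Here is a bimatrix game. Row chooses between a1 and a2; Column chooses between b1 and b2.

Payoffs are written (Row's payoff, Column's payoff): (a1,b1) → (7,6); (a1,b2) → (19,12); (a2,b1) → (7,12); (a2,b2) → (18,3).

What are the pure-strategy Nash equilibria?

(a1, b1): Column prefers b2 (12 > 6) — not an equilibrium.
(a1, b2): Row gets 19 ≥ 18 from a2, and Column gets 12 ≥ 6 from b1 — Nash equilibrium.
(a2, b1): Row gets 7 ≥ 7 from a1, and Column gets 12 ≥ 3 from b2 — Nash equilibrium.
(a2, b2): Row prefers a1 (19 > 18); Column prefers b1 (12 > 3) — not an equilibrium.

(a1, b2) and (a2, b1)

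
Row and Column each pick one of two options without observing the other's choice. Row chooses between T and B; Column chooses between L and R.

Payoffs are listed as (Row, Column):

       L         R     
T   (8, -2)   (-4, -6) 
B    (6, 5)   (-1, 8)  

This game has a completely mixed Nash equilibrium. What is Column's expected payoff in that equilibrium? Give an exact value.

First find p, the probability Row plays T, from Column's indifference between L and R: −2p + 5(1−p) = −6p + 8(1−p), giving p = 3/7.
Since Column is indifferent in equilibrium, Column's expected payoff equals the payoff from either column against (3/7, 4/7). Using L: −2(3/7) + 5(4/7) = 2.

2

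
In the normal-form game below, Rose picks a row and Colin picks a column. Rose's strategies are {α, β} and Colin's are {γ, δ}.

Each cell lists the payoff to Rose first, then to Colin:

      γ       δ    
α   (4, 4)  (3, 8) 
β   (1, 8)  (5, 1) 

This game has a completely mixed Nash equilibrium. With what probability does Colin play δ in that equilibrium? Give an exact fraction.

Let c be the probability that Colin plays γ. In a completely mixed equilibrium, Rose must be indifferent between α and β.
Rose's expected payoff from α is 4c + 3(1−c); from β it is c + 5(1−c).
Setting these equal: c + 3 = −4c + 5, so c = 2/5.
Therefore Colin plays δ with probability 1 − 2/5 = 3/5.

3/5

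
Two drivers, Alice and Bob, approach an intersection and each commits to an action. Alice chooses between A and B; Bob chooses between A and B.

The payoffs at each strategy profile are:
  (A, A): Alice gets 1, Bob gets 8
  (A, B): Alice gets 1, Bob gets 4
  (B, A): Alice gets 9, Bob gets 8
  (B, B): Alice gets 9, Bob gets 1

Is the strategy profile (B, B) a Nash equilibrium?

No

At (B, B), Alice earns 9; switching to A would give 1, so Alice has no profitable deviation.
Bob earns 1; switching to A would give 8, so Bob would deviate.
Since at least one player can profitably deviate, this is not a Nash equilibrium.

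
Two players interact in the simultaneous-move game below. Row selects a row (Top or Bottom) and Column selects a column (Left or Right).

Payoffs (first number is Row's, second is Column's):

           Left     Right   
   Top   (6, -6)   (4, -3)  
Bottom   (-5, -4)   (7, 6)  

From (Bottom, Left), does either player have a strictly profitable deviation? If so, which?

Both

Row at (Bottom, Left) earns -5; deviating to Top yields 6 — a strict improvement.
Column earns -4; deviating to Right yields 6 — a strict improvement.
Both Row and Column have strictly profitable deviations.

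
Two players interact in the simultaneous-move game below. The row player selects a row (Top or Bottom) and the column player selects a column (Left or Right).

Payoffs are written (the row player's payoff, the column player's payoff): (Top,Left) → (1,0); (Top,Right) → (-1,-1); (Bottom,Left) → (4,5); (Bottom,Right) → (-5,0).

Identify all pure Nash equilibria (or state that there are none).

(Bottom, Left)

(Top, Left): the row player prefers Bottom (4 > 1) — not an equilibrium.
(Top, Right): the column player prefers Left (0 > -1) — not an equilibrium.
(Bottom, Left): the row player gets 4 ≥ 1 from Top, and the column player gets 5 ≥ 0 from Right — Nash equilibrium.
(Bottom, Right): the row player prefers Top (-1 > -5); the column player prefers Left (5 > 0) — not an equilibrium.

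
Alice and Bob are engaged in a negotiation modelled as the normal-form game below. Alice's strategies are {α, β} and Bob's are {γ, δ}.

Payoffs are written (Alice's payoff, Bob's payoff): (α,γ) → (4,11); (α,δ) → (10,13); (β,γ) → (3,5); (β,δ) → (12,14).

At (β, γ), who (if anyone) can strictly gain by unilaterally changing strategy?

Both

Alice at (β, γ) earns 3; deviating to α yields 4 — a strict improvement.
Bob earns 5; deviating to δ yields 14 — a strict improvement.
Both Alice and Bob have strictly profitable deviations.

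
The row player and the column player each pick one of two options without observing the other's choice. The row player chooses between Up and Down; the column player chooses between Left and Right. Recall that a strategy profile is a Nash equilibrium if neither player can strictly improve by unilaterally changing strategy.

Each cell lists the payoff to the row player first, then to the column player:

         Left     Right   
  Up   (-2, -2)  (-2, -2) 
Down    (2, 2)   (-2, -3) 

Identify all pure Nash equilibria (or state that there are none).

(Up, Left): the row player prefers Down (2 > -2) — not an equilibrium.
(Up, Right): the row player gets -2 ≥ -2 from Down, and the column player gets -2 ≥ -2 from Left — Nash equilibrium.
(Down, Left): the row player gets 2 ≥ -2 from Up, and the column player gets 2 ≥ -3 from Right — Nash equilibrium.
(Down, Right): the column player prefers Left (2 > -3) — not an equilibrium.

(Up, Right) and (Down, Left)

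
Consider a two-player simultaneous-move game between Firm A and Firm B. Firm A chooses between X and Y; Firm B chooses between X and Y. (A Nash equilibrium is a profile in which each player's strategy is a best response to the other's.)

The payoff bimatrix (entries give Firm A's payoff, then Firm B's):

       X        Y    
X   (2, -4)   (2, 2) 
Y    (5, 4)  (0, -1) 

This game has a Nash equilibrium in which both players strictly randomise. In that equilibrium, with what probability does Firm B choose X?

2/5

Let q be the probability that Firm B plays X. In a completely mixed equilibrium, Firm A must be indifferent between X and Y.
Firm A's expected payoff from X is 2q + 2(1−q); from Y it is 5q.
Setting these equal: 2 = 5q, so q = 2/5.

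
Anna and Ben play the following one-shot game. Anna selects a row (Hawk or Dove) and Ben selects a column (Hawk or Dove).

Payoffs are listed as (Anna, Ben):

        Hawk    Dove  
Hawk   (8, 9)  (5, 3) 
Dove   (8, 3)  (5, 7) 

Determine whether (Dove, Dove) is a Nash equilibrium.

Yes

At (Dove, Dove), Anna earns 5; switching to Hawk would give 5, so Anna has no profitable deviation.
Ben earns 7; switching to Hawk would give 3, so Ben has no profitable deviation.
Neither player can gain by a unilateral deviation, so this profile is a Nash equilibrium.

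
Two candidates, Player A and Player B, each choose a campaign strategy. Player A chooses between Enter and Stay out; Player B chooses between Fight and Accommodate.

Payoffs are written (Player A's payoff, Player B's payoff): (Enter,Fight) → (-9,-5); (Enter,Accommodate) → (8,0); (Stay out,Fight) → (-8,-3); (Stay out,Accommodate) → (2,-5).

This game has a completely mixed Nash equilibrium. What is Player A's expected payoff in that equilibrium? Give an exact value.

-46/7

First find q, the probability Player B plays Fight, from Player A's indifference between Enter and Stay out: −9q + 8(1−q) = −8q + 2(1−q), giving q = 6/7.
Since Player A is indifferent in equilibrium, Player A's expected payoff equals the payoff from either row against (6/7, 1/7). Using Enter: −9(6/7) + 8(1/7) = -46/7.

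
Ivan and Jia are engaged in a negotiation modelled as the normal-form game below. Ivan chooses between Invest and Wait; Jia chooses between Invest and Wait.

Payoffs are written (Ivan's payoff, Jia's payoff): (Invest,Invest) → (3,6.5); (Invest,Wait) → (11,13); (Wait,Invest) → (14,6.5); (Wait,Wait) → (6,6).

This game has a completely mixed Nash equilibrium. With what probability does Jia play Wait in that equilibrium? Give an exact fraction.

Let c be the probability that Jia plays Invest. In a completely mixed equilibrium, Ivan must be indifferent between Invest and Wait.
Ivan's expected payoff from Invest is 3c + 11(1−c); from Wait it is 14c + 6(1−c).
Setting these equal: −8c + 11 = 8c + 6, so c = 5/16.
Therefore Jia plays Wait with probability 1 − 5/16 = 11/16.

11/16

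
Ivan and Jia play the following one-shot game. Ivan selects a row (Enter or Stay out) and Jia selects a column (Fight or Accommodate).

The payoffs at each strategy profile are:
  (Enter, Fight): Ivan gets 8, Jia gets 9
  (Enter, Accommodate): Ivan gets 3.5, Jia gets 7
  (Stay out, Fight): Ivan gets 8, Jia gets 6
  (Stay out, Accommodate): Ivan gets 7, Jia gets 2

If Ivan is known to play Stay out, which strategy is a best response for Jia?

Fight

Against Stay out, Jia earns 6 from Fight and 2 from Accommodate.
So Fight is the best response.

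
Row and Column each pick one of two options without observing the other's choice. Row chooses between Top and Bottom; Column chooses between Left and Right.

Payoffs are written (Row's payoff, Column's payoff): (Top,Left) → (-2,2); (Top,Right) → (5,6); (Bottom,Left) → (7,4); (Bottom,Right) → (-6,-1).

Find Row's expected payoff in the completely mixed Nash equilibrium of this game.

23/20

First find y, the probability Column plays Left, from Row's indifference between Top and Bottom: −2y + 5(1−y) = 7y − 6(1−y), giving y = 11/20.
Since Row is indifferent in equilibrium, Row's expected payoff equals the payoff from either row against (11/20, 9/20). Using Top: −2(11/20) + 5(9/20) = 23/20.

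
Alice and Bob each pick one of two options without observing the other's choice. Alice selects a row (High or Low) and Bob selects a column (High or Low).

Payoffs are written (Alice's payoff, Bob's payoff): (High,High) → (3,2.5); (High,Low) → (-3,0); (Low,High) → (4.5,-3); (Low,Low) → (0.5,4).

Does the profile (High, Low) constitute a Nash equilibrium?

At (High, Low), Alice earns -3; switching to Low would give 0.5, so Alice would deviate.
Bob earns 0; switching to High would give 2.5, so Bob would deviate.
Since at least one player can profitably deviate, this is not a Nash equilibrium.

No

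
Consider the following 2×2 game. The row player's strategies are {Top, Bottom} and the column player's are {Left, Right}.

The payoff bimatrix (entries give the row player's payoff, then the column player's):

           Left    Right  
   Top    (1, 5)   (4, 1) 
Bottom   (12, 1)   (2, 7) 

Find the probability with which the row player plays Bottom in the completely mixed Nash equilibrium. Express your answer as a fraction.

2/5

Let r be the probability that the row player plays Top. In a completely mixed equilibrium, the column player must be indifferent between Left and Right.
The column player's expected payoff from Left is 5r + (1−r); from Right it is r + 7(1−r).
Setting these equal: 4r + 1 = −6r + 7, so r = 3/5.
Therefore the row player plays Bottom with probability 1 − 3/5 = 2/5.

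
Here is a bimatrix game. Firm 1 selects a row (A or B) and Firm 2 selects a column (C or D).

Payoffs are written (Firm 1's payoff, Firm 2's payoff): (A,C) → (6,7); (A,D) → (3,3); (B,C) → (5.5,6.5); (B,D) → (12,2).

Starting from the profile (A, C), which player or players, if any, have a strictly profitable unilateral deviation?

Firm 1 at (A, C) earns 6; deviating to B yields 5.5 — not better.
Firm 2 earns 7; deviating to D yields 3 — not better.
Neither player can strictly improve; the profile is a Nash equilibrium.

Neither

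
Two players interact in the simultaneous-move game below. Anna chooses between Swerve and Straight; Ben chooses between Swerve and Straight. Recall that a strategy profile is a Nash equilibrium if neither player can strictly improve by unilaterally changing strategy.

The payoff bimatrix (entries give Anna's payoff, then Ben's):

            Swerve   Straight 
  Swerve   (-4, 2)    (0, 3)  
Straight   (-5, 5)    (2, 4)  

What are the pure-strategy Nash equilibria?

none

(Swerve, Swerve): Ben prefers Straight (3 > 2) — not an equilibrium.
(Swerve, Straight): Anna prefers Straight (2 > 0) — not an equilibrium.
(Straight, Swerve): Anna prefers Swerve (-4 > -5) — not an equilibrium.
(Straight, Straight): Ben prefers Swerve (5 > 4) — not an equilibrium.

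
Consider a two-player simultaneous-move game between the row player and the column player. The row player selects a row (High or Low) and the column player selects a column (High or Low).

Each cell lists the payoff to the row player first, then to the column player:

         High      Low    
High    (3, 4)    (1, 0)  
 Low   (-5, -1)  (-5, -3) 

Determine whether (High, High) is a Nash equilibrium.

Yes

At (High, High), the row player earns 3; switching to Low would give -5, so the row player has no profitable deviation.
The column player earns 4; switching to Low would give 0, so the column player has no profitable deviation.
Neither player can gain by a unilateral deviation, so this profile is a Nash equilibrium.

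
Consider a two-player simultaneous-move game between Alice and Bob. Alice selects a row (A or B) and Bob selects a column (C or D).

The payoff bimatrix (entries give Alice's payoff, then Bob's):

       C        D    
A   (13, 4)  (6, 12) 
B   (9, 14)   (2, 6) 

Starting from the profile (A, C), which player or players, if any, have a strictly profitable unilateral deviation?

Alice at (A, C) earns 13; deviating to B yields 9 — not better.
Bob earns 4; deviating to D yields 12 — a strict improvement.
Only Bob has a strictly profitable deviation.

Bob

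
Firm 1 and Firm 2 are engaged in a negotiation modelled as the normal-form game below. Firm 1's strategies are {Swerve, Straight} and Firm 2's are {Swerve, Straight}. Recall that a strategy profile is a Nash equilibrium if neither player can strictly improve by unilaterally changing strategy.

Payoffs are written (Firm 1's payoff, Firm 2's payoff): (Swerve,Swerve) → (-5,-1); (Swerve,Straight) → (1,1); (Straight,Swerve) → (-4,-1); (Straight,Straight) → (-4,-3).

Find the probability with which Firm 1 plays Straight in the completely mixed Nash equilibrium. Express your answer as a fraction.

1/2

Let x be the probability that Firm 1 plays Swerve. In a completely mixed equilibrium, Firm 2 must be indifferent between Swerve and Straight.
Firm 2's expected payoff from Swerve is −x − (1−x); from Straight it is x − 3(1−x).
Setting these equal: -1 = 4x − 3, so x = 1/2.
Therefore Firm 1 plays Straight with probability 1 − 1/2 = 1/2.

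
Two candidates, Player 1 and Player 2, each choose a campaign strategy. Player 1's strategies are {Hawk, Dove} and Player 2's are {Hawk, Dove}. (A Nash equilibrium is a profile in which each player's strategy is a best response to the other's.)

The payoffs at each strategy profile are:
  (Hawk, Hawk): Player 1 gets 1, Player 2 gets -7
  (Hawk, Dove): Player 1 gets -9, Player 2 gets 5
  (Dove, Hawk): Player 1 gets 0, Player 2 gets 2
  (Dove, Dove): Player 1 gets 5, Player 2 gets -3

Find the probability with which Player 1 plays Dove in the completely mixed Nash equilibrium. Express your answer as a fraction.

Let x be the probability that Player 1 plays Hawk. In a completely mixed equilibrium, Player 2 must be indifferent between Hawk and Dove.
Player 2's expected payoff from Hawk is −7x + 2(1−x); from Dove it is 5x − 3(1−x).
Setting these equal: −9x + 2 = 8x − 3, so x = 5/17.
Therefore Player 1 plays Dove with probability 1 − 5/17 = 12/17.

12/17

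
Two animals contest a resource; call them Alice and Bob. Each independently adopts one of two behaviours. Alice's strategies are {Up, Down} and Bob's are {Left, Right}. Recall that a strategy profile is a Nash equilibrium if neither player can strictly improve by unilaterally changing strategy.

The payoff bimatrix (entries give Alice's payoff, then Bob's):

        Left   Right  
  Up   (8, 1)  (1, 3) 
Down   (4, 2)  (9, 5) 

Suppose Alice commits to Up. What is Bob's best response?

Against Up, Bob earns 1 from Left and 3 from Right.
So Right is the best response.

Right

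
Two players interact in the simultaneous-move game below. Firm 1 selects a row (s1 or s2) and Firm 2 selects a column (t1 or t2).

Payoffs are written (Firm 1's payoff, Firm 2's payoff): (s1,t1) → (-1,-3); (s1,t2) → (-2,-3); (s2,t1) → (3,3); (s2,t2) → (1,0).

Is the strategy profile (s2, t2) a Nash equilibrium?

At (s2, t2), Firm 1 earns 1; switching to s1 would give -2, so Firm 1 has no profitable deviation.
Firm 2 earns 0; switching to t1 would give 3, so Firm 2 would deviate.
Since at least one player can profitably deviate, this is not a Nash equilibrium.

No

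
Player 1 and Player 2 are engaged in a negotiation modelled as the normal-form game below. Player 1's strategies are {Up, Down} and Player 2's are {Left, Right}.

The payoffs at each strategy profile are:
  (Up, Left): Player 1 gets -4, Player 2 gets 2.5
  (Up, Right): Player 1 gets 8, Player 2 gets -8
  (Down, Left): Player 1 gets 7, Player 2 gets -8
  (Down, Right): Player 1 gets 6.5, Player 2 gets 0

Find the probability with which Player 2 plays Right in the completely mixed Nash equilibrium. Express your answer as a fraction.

Let q be the probability that Player 2 plays Left. In a completely mixed equilibrium, Player 1 must be indifferent between Up and Down.
Player 1's expected payoff from Up is −4q + 8(1−q); from Down it is 7q + 6.5(1−q).
Setting these equal: −12q + 8 = 0.5q + 6.5, so q = 3/25.
Therefore Player 2 plays Right with probability 1 − 3/25 = 22/25.

22/25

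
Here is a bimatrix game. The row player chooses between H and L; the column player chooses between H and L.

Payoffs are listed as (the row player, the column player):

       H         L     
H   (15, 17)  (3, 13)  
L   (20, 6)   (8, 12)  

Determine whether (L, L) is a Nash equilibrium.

Yes

At (L, L), the row player earns 8; switching to H would give 3, so the row player has no profitable deviation.
The column player earns 12; switching to H would give 6, so the column player has no profitable deviation.
Neither player can gain by a unilateral deviation, so this profile is a Nash equilibrium.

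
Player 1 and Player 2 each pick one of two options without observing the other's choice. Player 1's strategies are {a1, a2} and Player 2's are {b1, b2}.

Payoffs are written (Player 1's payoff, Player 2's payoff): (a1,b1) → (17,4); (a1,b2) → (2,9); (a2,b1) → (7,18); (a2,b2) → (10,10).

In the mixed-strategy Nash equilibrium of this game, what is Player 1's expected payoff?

First find y, the probability Player 2 plays b1, from Player 1's indifference between a1 and a2: 17y + 2(1−y) = 7y + 10(1−y), giving y = 4/9.
Since Player 1 is indifferent in equilibrium, Player 1's expected payoff equals the payoff from either row against (4/9, 5/9). Using a1: 17(4/9) + 2(5/9) = 26/3.

26/3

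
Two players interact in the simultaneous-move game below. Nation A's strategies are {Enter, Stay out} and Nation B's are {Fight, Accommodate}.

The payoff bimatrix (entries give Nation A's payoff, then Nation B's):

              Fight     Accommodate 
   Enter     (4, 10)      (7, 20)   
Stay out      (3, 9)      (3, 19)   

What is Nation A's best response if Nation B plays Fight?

Against Fight, Nation A earns 4 from Enter and 3 from Stay out.
So Enter is the best response.

Enter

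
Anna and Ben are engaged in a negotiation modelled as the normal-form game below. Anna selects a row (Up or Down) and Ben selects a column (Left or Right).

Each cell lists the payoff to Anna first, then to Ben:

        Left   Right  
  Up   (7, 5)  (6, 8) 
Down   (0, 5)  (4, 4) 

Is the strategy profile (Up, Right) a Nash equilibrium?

Yes

At (Up, Right), Anna earns 6; switching to Down would give 4, so Anna has no profitable deviation.
Ben earns 8; switching to Left would give 5, so Ben has no profitable deviation.
Neither player can gain by a unilateral deviation, so this profile is a Nash equilibrium.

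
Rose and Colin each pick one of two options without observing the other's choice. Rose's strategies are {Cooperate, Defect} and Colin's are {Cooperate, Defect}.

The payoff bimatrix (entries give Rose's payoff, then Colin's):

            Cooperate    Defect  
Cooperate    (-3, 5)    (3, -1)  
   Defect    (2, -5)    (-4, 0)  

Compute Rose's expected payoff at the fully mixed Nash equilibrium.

First find y, the probability Colin plays Cooperate, from Rose's indifference between Cooperate and Defect: −3y + 3(1−y) = 2y − 4(1−y), giving y = 7/12.
Since Rose is indifferent in equilibrium, Rose's expected payoff equals the payoff from either row against (7/12, 5/12). Using Cooperate: −3(7/12) + 3(5/12) = -1/2.

-1/2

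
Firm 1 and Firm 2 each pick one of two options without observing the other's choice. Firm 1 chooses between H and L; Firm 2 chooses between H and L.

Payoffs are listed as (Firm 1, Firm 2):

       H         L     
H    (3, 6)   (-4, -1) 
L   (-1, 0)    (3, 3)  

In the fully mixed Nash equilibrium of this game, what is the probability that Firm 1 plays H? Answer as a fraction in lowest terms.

Let r be the probability that Firm 1 plays H. In a completely mixed equilibrium, Firm 2 must be indifferent between H and L.
Firm 2's expected payoff from H is 6r; from L it is −r + 3(1−r).
Setting these equal: 6r = −4r + 3, so r = 3/10.

3/10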